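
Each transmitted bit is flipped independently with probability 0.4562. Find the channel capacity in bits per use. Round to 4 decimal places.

0.0055 bits

Binary symmetric channel: C = 1 − h₂(ε) where h₂ is the binary entropy function.
h₂(0.4562) = −0.4562·log₂0.4562 − 0.5438·log₂0.5438 = 0.9945.
C = 1 − 0.9945 = 0.0055 bits per channel use.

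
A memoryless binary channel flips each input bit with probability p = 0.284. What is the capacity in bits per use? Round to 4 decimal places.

Binary symmetric channel: C = 1 − h₂(ε) where h₂ is the binary entropy function.
h₂(0.284) = −0.284·log₂0.284 − 0.716·log₂0.716 = 0.8608.
C = 1 − 0.8608 = 0.1392 bits per channel use.

0.1392 bits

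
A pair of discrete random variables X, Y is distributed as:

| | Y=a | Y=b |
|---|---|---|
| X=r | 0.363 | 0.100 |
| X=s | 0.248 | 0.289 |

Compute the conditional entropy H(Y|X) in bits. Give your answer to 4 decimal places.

0.8833 bits

Marginals: p(X) = (0.4630, 0.5370), p(Y) = (0.6110, 0.3890).
H(Y|X) = Σ p(X) · H(Y|X=·).
  X=r: p=0.4630, H(Y|X=r) = 0.7528
  X=s: p=0.5370, H(Y|X=s) = 0.9958
Weighted sum = 0.8833 bits.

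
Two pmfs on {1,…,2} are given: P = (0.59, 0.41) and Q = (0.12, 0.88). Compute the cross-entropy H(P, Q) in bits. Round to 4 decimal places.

H(P,Q) = −Σ p·log₂ q.
  −0.59·log₂(0.12) = 1.80475
  −0.41·log₂(0.88) = 0.07561
H(P,Q) = 1.8804 bits.

1.8804 bits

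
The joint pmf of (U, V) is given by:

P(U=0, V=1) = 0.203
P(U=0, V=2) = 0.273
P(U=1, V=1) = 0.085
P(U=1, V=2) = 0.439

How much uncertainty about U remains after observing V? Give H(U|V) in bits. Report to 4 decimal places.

Chain rule: H(U|V) = H(U,V) − H(V).
Marginals: p(U) = (0.4760, 0.5240), p(V) = (0.2880, 0.7120).
H(U,V) = 1.8020 bits; H(V) = 0.8661 bits.
H(U|V) = 1.8020 − 0.8661 = 0.9359 bits.

0.9359 bits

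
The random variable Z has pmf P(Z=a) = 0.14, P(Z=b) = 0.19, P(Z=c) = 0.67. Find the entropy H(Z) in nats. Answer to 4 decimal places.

0.8591 nats

H(Z) = −Σ p·ln p.
  −(0.14)·ln(0.14) = 0.27526
  −(0.19)·ln(0.19) = 0.31554
  −(0.67)·ln(0.67) = 0.26832
Sum: 0.27526 + 0.31554 + 0.26832 = 0.8591 nats.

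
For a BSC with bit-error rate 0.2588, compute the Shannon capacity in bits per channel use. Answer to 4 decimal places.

Binary symmetric channel: C = 1 − h₂(ε) where h₂ is the binary entropy function.
h₂(0.2588) = −0.2588·log₂0.2588 − 0.7412·log₂0.7412 = 0.8249.
C = 1 − 0.8249 = 0.1751 bits per channel use.

0.1751 bits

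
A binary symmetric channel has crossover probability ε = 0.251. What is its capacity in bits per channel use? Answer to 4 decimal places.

0.1871 bits

Binary symmetric channel: C = 1 − h₂(ε) where h₂ is the binary entropy function.
h₂(0.251) = −0.251·log₂0.251 − 0.749·log₂0.749 = 0.8129.
C = 1 − 0.8129 = 0.1871 bits per channel use.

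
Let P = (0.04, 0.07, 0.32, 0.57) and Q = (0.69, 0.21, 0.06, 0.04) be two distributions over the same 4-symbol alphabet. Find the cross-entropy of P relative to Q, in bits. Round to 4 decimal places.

H(P,Q) = −Σ p·log₂ q.
  −0.04·log₂(0.69) = 0.02141
  −0.07·log₂(0.21) = 0.15761
  −0.32·log₂(0.06) = 1.29885
  −0.57·log₂(0.04) = 2.64700
H(P,Q) = 4.1249 bits.

4.1249 bits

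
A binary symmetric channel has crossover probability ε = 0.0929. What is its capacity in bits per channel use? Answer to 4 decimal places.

0.5539 bits

Binary symmetric channel: C = 1 − h₂(ε) where h₂ is the binary entropy function.
h₂(0.0929) = −0.0929·log₂0.0929 − 0.9071·log₂0.9071 = 0.4461.
C = 1 − 0.4461 = 0.5539 bits per channel use.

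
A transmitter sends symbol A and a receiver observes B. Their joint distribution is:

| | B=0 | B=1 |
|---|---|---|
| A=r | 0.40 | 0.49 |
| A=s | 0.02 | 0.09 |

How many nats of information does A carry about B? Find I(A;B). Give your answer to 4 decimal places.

0.0158 nats

Marginals: p(A) = (0.8900, 0.1100), p(B) = (0.4200, 0.5800).
I(A;B) = Σ p(x,y)·ln[p(x,y)/(p(x)p(y))].
  (r,0): 0.40·ln(1.0701) = 0.02710
  (r,1): 0.49·ln(0.9492) = -0.02552
  (s,0): 0.02·ln(0.4329) = -0.01674
  (s,1): 0.09·ln(1.4107) = 0.03097
Sum = 0.0158 nats.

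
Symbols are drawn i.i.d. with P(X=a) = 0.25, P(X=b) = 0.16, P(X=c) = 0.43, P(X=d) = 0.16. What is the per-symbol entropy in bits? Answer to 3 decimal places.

H(X) = −Σ p·log₂ p.
  −(0.25)·log₂(0.25) = 0.5000
  −(0.16)·log₂(0.16) = 0.4230
  −(0.43)·log₂(0.43) = 0.5236
  −(0.16)·log₂(0.16) = 0.4230
Sum: 0.5000 + 0.4230 + 0.5236 + 0.4230 = 1.870 bits.

1.870 bits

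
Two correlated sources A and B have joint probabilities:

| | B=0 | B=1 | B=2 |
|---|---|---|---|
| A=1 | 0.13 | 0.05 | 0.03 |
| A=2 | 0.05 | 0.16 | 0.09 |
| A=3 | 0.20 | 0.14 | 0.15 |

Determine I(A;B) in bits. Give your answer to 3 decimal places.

0.094 bits

Marginals: p(A) = (0.2100, 0.3000, 0.4900), p(B) = (0.3800, 0.3500, 0.2700).
I(A;B) = Σ p(x,y)·log₂[p(x,y)/(p(x)p(y))].
  (1,0): 0.13·log₂(1.6291) = 0.0915
  (1,1): 0.05·log₂(0.6803) = -0.0278
  (1,2): 0.03·log₂(0.5291) = -0.0276
  (2,0): 0.05·log₂(0.4386) = -0.0595
  (2,1): 0.16·log₂(1.5238) = 0.0972
  (2,2): 0.09·log₂(1.1111) = 0.0137
  (3,0): 0.20·log₂(1.0741) = 0.0206
  (3,1): 0.14·log₂(0.8163) = -0.0410
  (3,2): 0.15·log₂(1.1338) = 0.0272
Sum = 0.094 bits.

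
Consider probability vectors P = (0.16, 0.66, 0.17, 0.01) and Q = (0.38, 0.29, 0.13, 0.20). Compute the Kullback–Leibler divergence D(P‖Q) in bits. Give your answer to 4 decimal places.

0.6059 bits

D(P‖Q) = Σ p·log₂(p/q).
  0.16·log₂(0.16/0.38) = -0.19967
  0.66·log₂(0.66/0.29) = 0.78303
  0.17·log₂(0.17/0.13) = 0.06579
  0.01·log₂(0.01/0.20) = -0.04322
D(P‖Q) = 0.6059 bits.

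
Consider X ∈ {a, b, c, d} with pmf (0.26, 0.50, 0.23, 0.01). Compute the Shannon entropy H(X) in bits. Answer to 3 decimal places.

1.559 bits

H(X) = −Σ p·log₂ p.
  −(0.26)·log₂(0.26) = 0.5053
  −(0.50)·log₂(0.50) = 0.5000
  −(0.23)·log₂(0.23) = 0.4877
  −(0.01)·log₂(0.01) = 0.0664
Sum: 0.5053 + 0.5000 + 0.4877 + 0.0664 = 1.559 bits.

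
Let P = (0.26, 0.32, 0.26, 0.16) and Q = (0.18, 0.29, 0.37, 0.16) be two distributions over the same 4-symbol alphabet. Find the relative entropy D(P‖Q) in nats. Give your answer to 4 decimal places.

D(P‖Q) = Σ p·ln(p/q).
  0.26·ln(0.26/0.18) = 0.09561
  0.32·ln(0.32/0.29) = 0.03150
  0.26·ln(0.26/0.37) = -0.09173
  0.16·ln(0.16/0.16) = 0.00000
D(P‖Q) = 0.0354 nats.

0.0354 nats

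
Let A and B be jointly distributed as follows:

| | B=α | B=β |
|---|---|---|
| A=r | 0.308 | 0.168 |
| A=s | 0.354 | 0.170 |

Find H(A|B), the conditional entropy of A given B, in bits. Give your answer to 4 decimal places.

Chain rule: H(A|B) = H(A,B) − H(B).
Marginals: p(A) = (0.4760, 0.5240), p(B) = (0.6620, 0.3380).
H(A,B) = 1.9206 bits; H(B) = 0.9229 bits.
H(A|B) = 1.9206 − 0.9229 = 0.9977 bits.

0.9977 bits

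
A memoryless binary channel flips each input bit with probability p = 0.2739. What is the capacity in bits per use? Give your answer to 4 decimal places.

0.1530 bits

Binary symmetric channel: C = 1 − h₂(ε) where h₂ is the binary entropy function.
h₂(0.2739) = −0.2739·log₂0.2739 − 0.7261·log₂0.7261 = 0.8470.
C = 1 − 0.8470 = 0.1530 bits per channel use.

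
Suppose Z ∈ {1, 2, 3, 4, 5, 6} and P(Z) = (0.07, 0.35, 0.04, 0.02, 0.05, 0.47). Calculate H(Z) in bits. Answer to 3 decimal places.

1.825 bits

H(Z) = −Σ p·log₂ p.
  −(0.07)·log₂(0.07) = 0.2686
  −(0.35)·log₂(0.35) = 0.5301
  −(0.04)·log₂(0.04) = 0.1858
  −(0.02)·log₂(0.02) = 0.1129
  −(0.05)·log₂(0.05) = 0.2161
  −(0.47)·log₂(0.47) = 0.5120
Sum: 0.2686 + 0.5301 + 0.1858 + 0.1129 + 0.2161 + 0.5120 = 1.825 bits.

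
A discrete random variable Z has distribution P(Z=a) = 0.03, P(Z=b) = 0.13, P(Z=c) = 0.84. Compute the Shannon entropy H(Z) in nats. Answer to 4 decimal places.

0.5169 nats

H(Z) = −Σ p·ln p.
  −(0.03)·ln(0.03) = 0.10520
  −(0.13)·ln(0.13) = 0.26523
  −(0.84)·ln(0.84) = 0.14646
Sum: 0.10520 + 0.26523 + 0.14646 = 0.5169 nats.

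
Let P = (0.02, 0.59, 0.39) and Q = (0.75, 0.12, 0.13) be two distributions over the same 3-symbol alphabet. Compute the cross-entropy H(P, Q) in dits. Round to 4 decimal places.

H(P,Q) = −Σ p·log₁₀ q.
  −0.02·log₁₀(0.75) = 0.00250
  −0.59·log₁₀(0.12) = 0.54328
  −0.39·log₁₀(0.13) = 0.34556
H(P,Q) = 0.8913 dits.

0.8913 dits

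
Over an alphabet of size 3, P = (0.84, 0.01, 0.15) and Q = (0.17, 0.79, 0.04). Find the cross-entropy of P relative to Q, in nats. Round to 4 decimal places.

H(P,Q) = −Σ p·ln q.
  −0.84·ln(0.17) = 1.48844
  −0.01·ln(0.79) = 0.00236
  −0.15·ln(0.04) = 0.48283
H(P,Q) = 1.9736 nats.

1.9736 nats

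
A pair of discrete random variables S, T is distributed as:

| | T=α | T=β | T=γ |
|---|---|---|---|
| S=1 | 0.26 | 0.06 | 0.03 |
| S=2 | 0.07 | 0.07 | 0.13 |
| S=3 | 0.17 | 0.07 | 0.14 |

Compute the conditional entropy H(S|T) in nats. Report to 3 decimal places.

Marginals: p(S) = (0.3500, 0.2700, 0.3800), p(T) = (0.5000, 0.2000, 0.3000).
H(S|T) = Σ p(T) · H(S|T=·).
  T=α: p=0.5000, H(S|T=α) = 0.9821
  T=β: p=0.2000, H(S|T=β) = 1.0961
  T=γ: p=0.3000, H(S|T=γ) = 0.9483
Weighted sum = 0.995 nats.

0.995 nats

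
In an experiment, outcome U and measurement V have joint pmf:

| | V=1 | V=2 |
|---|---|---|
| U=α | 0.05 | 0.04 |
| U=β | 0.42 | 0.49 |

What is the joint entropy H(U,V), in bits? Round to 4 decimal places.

1.4318 bits

H(U,V) = −Σ p(x,y)·log₂ p(x,y) over all 4 cells.
  cell (α,1): −0.05·log₂0.05 = 0.21610
  cell (α,2): −0.04·log₂0.04 = 0.18575
  cell (β,1): −0.42·log₂0.42 = 0.52565
  cell (β,2): −0.49·log₂0.49 = 0.50428
Sum = 1.4318 bits.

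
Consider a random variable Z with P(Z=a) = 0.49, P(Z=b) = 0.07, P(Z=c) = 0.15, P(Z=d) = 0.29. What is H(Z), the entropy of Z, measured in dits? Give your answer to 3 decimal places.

H(Z) = −Σ p·log₁₀ p.
  −(0.49)·log₁₀(0.49) = 0.1518
  −(0.07)·log₁₀(0.07) = 0.0808
  −(0.15)·log₁₀(0.15) = 0.1236
  −(0.29)·log₁₀(0.29) = 0.1559
Sum: 0.1518 + 0.0808 + 0.1236 + 0.1559 = 0.512 dits.

0.512 dits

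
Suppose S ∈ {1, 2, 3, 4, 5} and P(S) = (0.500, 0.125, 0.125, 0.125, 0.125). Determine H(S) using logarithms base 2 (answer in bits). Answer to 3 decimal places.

2.000 bits

H(S) = −Σ p·log₂ p.
  −(0.500)·log₂(0.500) = 0.5000
  −(0.125)·log₂(0.125) = 0.3750
  −(0.125)·log₂(0.125) = 0.3750
  −(0.125)·log₂(0.125) = 0.3750
  −(0.125)·log₂(0.125) = 0.3750
Sum: 0.5000 + 0.3750 + 0.3750 + 0.3750 + 0.3750 = 2.000 bits.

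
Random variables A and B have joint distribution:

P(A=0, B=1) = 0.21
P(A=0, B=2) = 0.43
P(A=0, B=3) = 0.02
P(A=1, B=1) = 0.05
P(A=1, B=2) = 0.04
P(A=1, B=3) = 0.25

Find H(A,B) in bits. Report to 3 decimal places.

2.011 bits

H(A,B) = −Σ p(x,y)·log₂ p(x,y) over all 6 cells.
  cell (0,1): −0.21·log₂0.21 = 0.4728
  cell (0,2): −0.43·log₂0.43 = 0.5236
  cell (0,3): −0.02·log₂0.02 = 0.1129
  cell (1,1): −0.05·log₂0.05 = 0.2161
  cell (1,2): −0.04·log₂0.04 = 0.1858
  cell (1,3): −0.25·log₂0.25 = 0.5000
Sum = 2.011 bits.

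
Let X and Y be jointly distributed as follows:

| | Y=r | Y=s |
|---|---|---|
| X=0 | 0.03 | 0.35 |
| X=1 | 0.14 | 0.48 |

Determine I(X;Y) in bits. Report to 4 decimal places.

0.0285 bits

Marginals: p(X) = (0.3800, 0.6200), p(Y) = (0.1700, 0.8300).
I(X;Y) = H(X) + H(Y) − H(X,Y).
H(X) = 0.9580, H(Y) = 0.6577, H(X,Y) = 1.5872.
I(X;Y) = 0.9580 + 0.6577 − 1.5872 = 0.0285 bits.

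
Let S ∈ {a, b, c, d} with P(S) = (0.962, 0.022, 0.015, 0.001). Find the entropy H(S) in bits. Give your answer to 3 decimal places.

H(S) = −Σ p·log₂ p.
  −(0.962)·log₂(0.962) = 0.0538
  −(0.022)·log₂(0.022) = 0.1211
  −(0.015)·log₂(0.015) = 0.0909
  −(0.001)·log₂(0.001) = 0.0100
Sum: 0.0538 + 0.1211 + 0.0909 + 0.0100 = 0.276 bits.

0.276 bits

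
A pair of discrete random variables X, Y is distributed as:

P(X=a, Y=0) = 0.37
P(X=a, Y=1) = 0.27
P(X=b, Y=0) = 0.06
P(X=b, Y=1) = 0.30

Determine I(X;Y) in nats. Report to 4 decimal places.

0.0853 nats

Marginals: p(X) = (0.6400, 0.3600), p(Y) = (0.4300, 0.5700).
I(X;Y) = Σ p(x,y)·ln[p(x,y)/(p(x)p(y))].
  (a,0): 0.37·ln(1.3445) = 0.10952
  (a,1): 0.27·ln(0.7401) = -0.08125
  (b,0): 0.06·ln(0.3876) = -0.05687
  (b,1): 0.30·ln(1.4620) = 0.11394
Sum = 0.0853 nats.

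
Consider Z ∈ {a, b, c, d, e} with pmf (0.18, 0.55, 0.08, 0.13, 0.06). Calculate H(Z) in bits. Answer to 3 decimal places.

H(Z) = −Σ p·log₂ p.
  −(0.18)·log₂(0.18) = 0.4453
  −(0.55)·log₂(0.55) = 0.4744
  −(0.08)·log₂(0.08) = 0.2915
  −(0.13)·log₂(0.13) = 0.3826
  −(0.06)·log₂(0.06) = 0.2435
Sum: 0.4453 + 0.4744 + 0.2915 + 0.3826 + 0.2435 = 1.837 bits.

1.837 bits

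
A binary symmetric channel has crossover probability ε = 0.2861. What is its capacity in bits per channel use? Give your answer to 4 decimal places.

Binary symmetric channel: C = 1 − h₂(ε) where h₂ is the binary entropy function.
h₂(0.2861) = −0.2861·log₂0.2861 − 0.7139·log₂0.7139 = 0.8636.
C = 1 − 0.8636 = 0.1364 bits per channel use.

0.1364 bits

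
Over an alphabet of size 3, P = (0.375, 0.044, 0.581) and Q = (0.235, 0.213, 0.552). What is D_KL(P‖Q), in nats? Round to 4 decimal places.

D(P‖Q) = Σ p·ln(p/q).
  0.375·ln(0.375/0.235) = 0.17525
  0.044·ln(0.044/0.213) = -0.06939
  0.581·ln(0.581/0.552) = 0.02975
D(P‖Q) = 0.1356 nats.

0.1356 nats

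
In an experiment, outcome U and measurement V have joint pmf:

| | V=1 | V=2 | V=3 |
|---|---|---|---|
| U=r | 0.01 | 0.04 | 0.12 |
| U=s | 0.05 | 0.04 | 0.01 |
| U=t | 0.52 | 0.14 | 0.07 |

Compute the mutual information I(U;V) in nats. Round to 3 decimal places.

0.177 nats

Marginals: p(U) = (0.1700, 0.1000, 0.7300), p(V) = (0.5800, 0.2200, 0.2000).
I(U;V) = Σ p(x,y)·ln[p(x,y)/(p(x)p(y))].
  (r,1): 0.01·ln(0.1014) = -0.0229
  (r,2): 0.04·ln(1.0695) = 0.0027
  (r,3): 0.12·ln(3.5294) = 0.1513
  (s,1): 0.05·ln(0.8621) = -0.0074
  (s,2): 0.04·ln(1.8182) = 0.0239
  (s,3): 0.01·ln(0.5000) = -0.0069
  (t,1): 0.52·ln(1.2282) = 0.1069
  (t,2): 0.14·ln(0.8717) = -0.0192
  (t,3): 0.07·ln(0.4795) = -0.0515
Sum = 0.177 nats.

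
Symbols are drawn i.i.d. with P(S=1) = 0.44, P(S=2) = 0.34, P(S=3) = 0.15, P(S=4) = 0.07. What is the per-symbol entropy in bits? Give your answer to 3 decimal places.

1.729 bits

H(S) = −Σ p·log₂ p.
  −(0.44)·log₂(0.44) = 0.5211
  −(0.34)·log₂(0.34) = 0.5292
  −(0.15)·log₂(0.15) = 0.4105
  −(0.07)·log₂(0.07) = 0.2686
Sum: 0.5211 + 0.5292 + 0.4105 + 0.2686 = 1.729 bits.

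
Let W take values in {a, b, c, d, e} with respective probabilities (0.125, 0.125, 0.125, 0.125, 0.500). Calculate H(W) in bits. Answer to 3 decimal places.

H(W) = −Σ p·log₂ p.
  −(0.125)·log₂(0.125) = 0.3750
  −(0.125)·log₂(0.125) = 0.3750
  −(0.125)·log₂(0.125) = 0.3750
  −(0.125)·log₂(0.125) = 0.3750
  −(0.500)·log₂(0.500) = 0.5000
Sum: 0.3750 + 0.3750 + 0.3750 + 0.3750 + 0.5000 = 2.000 bits.

2.000 bits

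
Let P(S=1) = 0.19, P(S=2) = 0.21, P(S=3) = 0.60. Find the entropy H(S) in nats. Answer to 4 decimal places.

0.9498 nats

H(S) = −Σ p·ln p.
  −(0.19)·ln(0.19) = 0.31554
  −(0.21)·ln(0.21) = 0.32774
  −(0.60)·ln(0.60) = 0.30650
Sum: 0.31554 + 0.32774 + 0.30650 = 0.9498 nats.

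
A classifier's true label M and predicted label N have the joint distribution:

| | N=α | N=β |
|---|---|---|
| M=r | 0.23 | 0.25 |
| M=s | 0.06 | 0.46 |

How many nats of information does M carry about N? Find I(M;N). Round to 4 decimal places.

Marginals: p(M) = (0.4800, 0.5200), p(N) = (0.2900, 0.7100).
I(M;N) = Σ p(x,y)·ln[p(x,y)/(p(x)p(y))].
  (r,α): 0.23·ln(1.6523) = 0.11550
  (r,β): 0.25·ln(0.7336) = -0.07746
  (s,α): 0.06·ln(0.3979) = -0.05530
  (s,β): 0.46·ln(1.2459) = 0.10115
Sum = 0.0839 nats.

0.0839 nats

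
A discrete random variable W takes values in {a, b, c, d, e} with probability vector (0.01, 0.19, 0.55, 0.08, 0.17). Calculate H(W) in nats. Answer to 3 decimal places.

1.194 nats

H(W) = −Σ p·ln p.
  −(0.01)·ln(0.01) = 0.0461
  −(0.19)·ln(0.19) = 0.3155
  −(0.55)·ln(0.55) = 0.3288
  −(0.08)·ln(0.08) = 0.2021
  −(0.17)·ln(0.17) = 0.3012
Sum: 0.0461 + 0.3155 + 0.3288 + 0.2021 + 0.3012 = 1.194 nats.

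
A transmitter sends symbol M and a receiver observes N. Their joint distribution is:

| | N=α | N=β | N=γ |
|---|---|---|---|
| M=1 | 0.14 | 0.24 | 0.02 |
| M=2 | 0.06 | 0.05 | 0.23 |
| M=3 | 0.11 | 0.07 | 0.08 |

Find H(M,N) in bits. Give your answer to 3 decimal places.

2.862 bits

H(M,N) = −Σ p(x,y)·log₂ p(x,y) over all 9 cells.
  cell (1,α): −0.14·log₂0.14 = 0.3971
  cell (1,β): −0.24·log₂0.24 = 0.4941
  cell (1,γ): −0.02·log₂0.02 = 0.1129
  cell (2,α): −0.06·log₂0.06 = 0.2435
  cell (2,β): −0.05·log₂0.05 = 0.2161
  cell (2,γ): −0.23·log₂0.23 = 0.4877
  cell (3,α): −0.11·log₂0.11 = 0.3503
  cell (3,β): −0.07·log₂0.07 = 0.2686
  cell (3,γ): −0.08·log₂0.08 = 0.2915
Sum = 2.862 bits.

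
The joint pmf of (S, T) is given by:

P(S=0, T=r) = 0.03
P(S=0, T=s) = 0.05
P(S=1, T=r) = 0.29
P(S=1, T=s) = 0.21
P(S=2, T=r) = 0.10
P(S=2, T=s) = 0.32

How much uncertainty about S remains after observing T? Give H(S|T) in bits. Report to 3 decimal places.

Chain rule: H(S|T) = H(S,T) − H(T).
Marginals: p(S) = (0.0800, 0.5000, 0.4200), p(T) = (0.4200, 0.5800).
H(S,T) = 2.2168 bits; H(T) = 0.9815 bits.
H(S|T) = 2.2168 − 0.9815 = 1.235 bits.

1.235 bits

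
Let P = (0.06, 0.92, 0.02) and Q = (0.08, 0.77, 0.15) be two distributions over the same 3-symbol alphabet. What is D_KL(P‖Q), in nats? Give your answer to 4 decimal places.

D(P‖Q) = Σ p·ln(p/q).
  0.06·ln(0.06/0.08) = -0.01726
  0.92·ln(0.92/0.77) = 0.16374
  0.02·ln(0.02/0.15) = -0.04030
D(P‖Q) = 0.1062 nats.

0.1062 nats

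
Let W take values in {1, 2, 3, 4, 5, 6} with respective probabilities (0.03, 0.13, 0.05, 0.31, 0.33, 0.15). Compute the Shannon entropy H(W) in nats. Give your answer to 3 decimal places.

H(W) = −Σ p·ln p.
  −(0.03)·ln(0.03) = 0.1052
  −(0.13)·ln(0.13) = 0.2652
  −(0.05)·ln(0.05) = 0.1498
  −(0.31)·ln(0.31) = 0.3631
  −(0.33)·ln(0.33) = 0.3659
  −(0.15)·ln(0.15) = 0.2846
Sum: 0.1052 + 0.2652 + 0.1498 + 0.3631 + 0.3659 + 0.2846 = 1.534 nats.

1.534 nats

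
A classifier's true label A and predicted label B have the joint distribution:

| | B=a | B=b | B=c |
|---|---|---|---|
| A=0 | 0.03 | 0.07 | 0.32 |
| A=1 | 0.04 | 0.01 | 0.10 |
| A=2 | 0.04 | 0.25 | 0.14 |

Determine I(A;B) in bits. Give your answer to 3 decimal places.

0.193 bits

Marginals: p(A) = (0.4200, 0.1500, 0.4300), p(B) = (0.1100, 0.3300, 0.5600).
I(A;B) = Σ p(x,y)·log₂[p(x,y)/(p(x)p(y))].
  (0,a): 0.03·log₂(0.6494) = -0.0187
  (0,b): 0.07·log₂(0.5051) = -0.0690
  (0,c): 0.32·log₂(1.3605) = 0.1421
  (1,a): 0.04·log₂(2.4242) = 0.0511
  (1,b): 0.01·log₂(0.2020) = -0.0231
  (1,c): 0.10·log₂(1.1905) = 0.0252
  (2,a): 0.04·log₂(0.8457) = -0.0097
  (2,b): 0.25·log₂(1.7618) = 0.2043
  (2,c): 0.14·log₂(0.5814) = -0.1095
Sum = 0.193 bits.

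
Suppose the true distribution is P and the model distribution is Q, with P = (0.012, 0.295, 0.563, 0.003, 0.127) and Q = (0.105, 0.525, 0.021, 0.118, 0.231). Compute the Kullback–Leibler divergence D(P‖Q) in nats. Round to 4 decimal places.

D(P‖Q) = Σ p·ln(p/q).
  0.012·ln(0.012/0.105) = -0.02603
  0.295·ln(0.295/0.525) = -0.17004
  0.563·ln(0.563/0.021) = 1.85157
  0.003·ln(0.003/0.118) = -0.01102
  0.127·ln(0.127/0.231) = -0.07598
D(P‖Q) = 1.5685 nats.

1.5685 nats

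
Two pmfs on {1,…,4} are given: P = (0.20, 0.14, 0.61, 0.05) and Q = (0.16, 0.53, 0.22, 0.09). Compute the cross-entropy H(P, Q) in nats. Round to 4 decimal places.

1.4994 nats

H(P,Q) = −Σ p·ln q.
  −0.20·ln(0.16) = 0.36652
  −0.14·ln(0.53) = 0.08888
  −0.61·ln(0.22) = 0.92362
  −0.05·ln(0.09) = 0.12040
H(P,Q) = 1.4994 nats.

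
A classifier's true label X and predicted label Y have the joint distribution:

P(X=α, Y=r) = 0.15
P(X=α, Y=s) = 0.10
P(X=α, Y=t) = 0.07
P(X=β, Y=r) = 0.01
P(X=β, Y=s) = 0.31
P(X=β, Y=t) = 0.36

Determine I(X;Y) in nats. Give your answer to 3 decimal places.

0.171 nats

Marginals: p(X) = (0.3200, 0.6800), p(Y) = (0.1600, 0.4100, 0.4300).
I(X;Y) = Σ p(x,y)·ln[p(x,y)/(p(x)p(y))].
  (α,r): 0.15·ln(2.9297) = 0.1612
  (α,s): 0.10·ln(0.7622) = -0.0272
  (α,t): 0.07·ln(0.5087) = -0.0473
  (β,r): 0.01·ln(0.0919) = -0.0239
  (β,s): 0.31·ln(1.1119) = 0.0329
  (β,t): 0.36·ln(1.2312) = 0.0749
Sum = 0.171 nats.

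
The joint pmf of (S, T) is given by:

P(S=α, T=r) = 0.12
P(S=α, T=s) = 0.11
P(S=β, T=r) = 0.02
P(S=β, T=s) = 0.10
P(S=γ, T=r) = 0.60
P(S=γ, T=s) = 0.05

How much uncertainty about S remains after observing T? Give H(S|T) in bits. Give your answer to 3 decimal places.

0.994 bits

Chain rule: H(S|T) = H(S,T) − H(T).
Marginals: p(S) = (0.2300, 0.1200, 0.6500), p(T) = (0.7400, 0.2600).
H(S,T) = 1.8207 bits; H(T) = 0.8267 bits.
H(S|T) = 1.8207 − 0.8267 = 0.994 bits.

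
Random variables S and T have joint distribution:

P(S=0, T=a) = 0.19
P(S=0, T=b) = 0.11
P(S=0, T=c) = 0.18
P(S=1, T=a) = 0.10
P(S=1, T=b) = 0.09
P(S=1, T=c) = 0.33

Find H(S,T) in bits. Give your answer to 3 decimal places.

2.423 bits

H(S,T) = −Σ p(x,y)·log₂ p(x,y) over all 6 cells.
  cell (0,a): −0.19·log₂0.19 = 0.4552
  cell (0,b): −0.11·log₂0.11 = 0.3503
  cell (0,c): −0.18·log₂0.18 = 0.4453
  cell (1,a): −0.10·log₂0.10 = 0.3322
  cell (1,b): −0.09·log₂0.09 = 0.3127
  cell (1,c): −0.33·log₂0.33 = 0.5278
Sum = 2.423 bits.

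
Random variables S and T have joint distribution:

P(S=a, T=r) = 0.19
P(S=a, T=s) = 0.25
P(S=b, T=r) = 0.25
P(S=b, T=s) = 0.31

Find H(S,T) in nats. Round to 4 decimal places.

1.3718 nats

H(S,T) = −Σ p(x,y)·ln p(x,y) over all 4 cells.
  cell (a,r): −0.19·ln0.19 = 0.31554
  cell (a,s): −0.25·ln0.25 = 0.34657
  cell (b,r): −0.25·ln0.25 = 0.34657
  cell (b,s): −0.31·ln0.31 = 0.36307
Sum = 1.3718 nats.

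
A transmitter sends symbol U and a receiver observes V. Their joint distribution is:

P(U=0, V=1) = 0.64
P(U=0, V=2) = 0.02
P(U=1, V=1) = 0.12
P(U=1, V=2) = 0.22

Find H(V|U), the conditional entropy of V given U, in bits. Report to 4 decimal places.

0.4478 bits

Marginals: p(U) = (0.6600, 0.3400), p(V) = (0.7600, 0.2400).
H(V|U) = Σ p(U) · H(V|U=·).
  U=0: p=0.6600, H(V|U=0) = 0.1959
  U=1: p=0.3400, H(V|U=1) = 0.9367
Weighted sum = 0.4478 bits.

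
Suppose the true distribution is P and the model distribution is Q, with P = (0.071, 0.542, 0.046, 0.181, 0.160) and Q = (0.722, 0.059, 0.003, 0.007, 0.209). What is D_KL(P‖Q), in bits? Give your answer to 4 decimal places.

2.4654 bits

D(P‖Q) = Σ p·log₂(p/q).
  0.071·log₂(0.071/0.722) = -0.23757
  0.542·log₂(0.542/0.059) = 1.73413
  0.046·log₂(0.046/0.003) = 0.18118
  0.181·log₂(0.181/0.007) = 0.84934
  0.160·log₂(0.160/0.209) = -0.06167
D(P‖Q) = 2.4654 bits.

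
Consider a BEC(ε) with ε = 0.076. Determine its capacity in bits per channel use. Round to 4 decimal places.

0.9240 bits

Binary erasure channel: capacity C = 1 − ε.
C = 1 − 0.076 = 0.9240 bits per channel use.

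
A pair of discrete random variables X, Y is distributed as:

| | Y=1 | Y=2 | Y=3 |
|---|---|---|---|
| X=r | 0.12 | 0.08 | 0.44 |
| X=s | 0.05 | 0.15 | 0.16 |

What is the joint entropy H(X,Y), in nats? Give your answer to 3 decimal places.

1.545 nats

H(X,Y) = −Σ p(x,y)·ln p(x,y) over all 6 cells.
  cell (r,1): −0.12·ln0.12 = 0.2544
  cell (r,2): −0.08·ln0.08 = 0.2021
  cell (r,3): −0.44·ln0.44 = 0.3612
  cell (s,1): −0.05·ln0.05 = 0.1498
  cell (s,2): −0.15·ln0.15 = 0.2846
  cell (s,3): −0.16·ln0.16 = 0.2932
Sum = 1.545 nats.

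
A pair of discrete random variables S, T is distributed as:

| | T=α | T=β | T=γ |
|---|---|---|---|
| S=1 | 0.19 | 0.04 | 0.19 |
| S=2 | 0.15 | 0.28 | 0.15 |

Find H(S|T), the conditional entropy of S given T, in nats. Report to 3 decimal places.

0.587 nats

Chain rule: H(S|T) = H(S,T) − H(T).
Marginals: p(S) = (0.4200, 0.5800), p(T) = (0.3400, 0.3200, 0.3400).
H(S,T) = 1.6854 nats; H(T) = 1.0982 nats.
H(S|T) = 1.6854 − 1.0982 = 0.587 nats.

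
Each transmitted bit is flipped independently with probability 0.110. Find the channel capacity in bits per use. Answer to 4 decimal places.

Binary symmetric channel: C = 1 − h₂(ε) where h₂ is the binary entropy function.
h₂(0.110) = −0.110·log₂0.110 − 0.890·log₂0.890 = 0.4999.
C = 1 − 0.4999 = 0.5001 bits per channel use.

0.5001 bits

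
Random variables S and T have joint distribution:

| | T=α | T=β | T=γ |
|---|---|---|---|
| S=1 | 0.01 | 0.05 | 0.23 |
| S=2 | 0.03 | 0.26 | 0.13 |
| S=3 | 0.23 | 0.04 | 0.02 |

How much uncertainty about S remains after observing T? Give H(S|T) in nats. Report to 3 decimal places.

0.711 nats

Chain rule: H(S|T) = H(S,T) − H(T).
Marginals: p(S) = (0.2900, 0.4200, 0.2900), p(T) = (0.2700, 0.3500, 0.3800).
H(S,T) = 1.7995 nats; H(T) = 1.0886 nats.
H(S|T) = 1.7995 − 1.0886 = 0.711 nats.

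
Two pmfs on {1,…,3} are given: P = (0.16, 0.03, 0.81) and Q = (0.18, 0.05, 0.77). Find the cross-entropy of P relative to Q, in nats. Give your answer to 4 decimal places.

0.5759 nats

H(P,Q) = −Σ p·ln q.
  −0.16·ln(0.18) = 0.27437
  −0.03·ln(0.05) = 0.08987
  −0.81·ln(0.77) = 0.21171
H(P,Q) = 0.5759 nats.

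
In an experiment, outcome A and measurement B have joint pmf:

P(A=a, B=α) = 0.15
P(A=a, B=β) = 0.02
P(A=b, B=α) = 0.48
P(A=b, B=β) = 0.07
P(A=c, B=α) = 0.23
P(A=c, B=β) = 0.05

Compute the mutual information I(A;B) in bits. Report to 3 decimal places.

Marginals: p(A) = (0.1700, 0.5500, 0.2800), p(B) = (0.8600, 0.1400).
I(A;B) = H(A) + H(B) − H(A,B).
H(A) = 1.4232, H(B) = 0.5842, H(A,B) = 2.0040.
I(A;B) = 1.4232 + 0.5842 − 2.0040 = 0.003 bits.

0.003 bits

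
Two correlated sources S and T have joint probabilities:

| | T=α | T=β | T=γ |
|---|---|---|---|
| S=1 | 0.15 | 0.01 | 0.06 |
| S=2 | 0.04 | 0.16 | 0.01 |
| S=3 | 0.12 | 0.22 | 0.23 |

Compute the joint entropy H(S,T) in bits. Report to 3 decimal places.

H(S,T) = −Σ p(x,y)·log₂ p(x,y) over all 9 cells.
  cell (1,α): −0.15·log₂0.15 = 0.4105
  cell (1,β): −0.01·log₂0.01 = 0.0664
  cell (1,γ): −0.06·log₂0.06 = 0.2435
  cell (2,α): −0.04·log₂0.04 = 0.1858
  cell (2,β): −0.16·log₂0.16 = 0.4230
  cell (2,γ): −0.01·log₂0.01 = 0.0664
  cell (3,α): −0.12·log₂0.12 = 0.3671
  cell (3,β): −0.22·log₂0.22 = 0.4806
  cell (3,γ): −0.23·log₂0.23 = 0.4877
Sum = 2.731 bits.

2.731 bits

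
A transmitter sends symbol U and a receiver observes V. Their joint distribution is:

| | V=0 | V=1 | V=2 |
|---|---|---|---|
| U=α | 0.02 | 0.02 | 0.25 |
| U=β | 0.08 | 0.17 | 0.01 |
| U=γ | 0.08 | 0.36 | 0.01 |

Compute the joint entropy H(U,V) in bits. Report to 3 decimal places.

H(U,V) = −Σ p(x,y)·log₂ p(x,y) over all 9 cells.
  cell (α,0): −0.02·log₂0.02 = 0.1129
  cell (α,1): −0.02·log₂0.02 = 0.1129
  cell (α,2): −0.25·log₂0.25 = 0.5000
  cell (β,0): −0.08·log₂0.08 = 0.2915
  cell (β,1): −0.17·log₂0.17 = 0.4346
  cell (β,2): −0.01·log₂0.01 = 0.0664
  cell (γ,0): −0.08·log₂0.08 = 0.2915
  cell (γ,1): −0.36·log₂0.36 = 0.5306
  cell (γ,2): −0.01·log₂0.01 = 0.0664
Sum = 2.407 bits.

2.407 bits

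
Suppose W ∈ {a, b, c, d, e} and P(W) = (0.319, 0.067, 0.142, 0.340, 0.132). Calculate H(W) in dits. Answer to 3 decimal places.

H(W) = −Σ p·log₁₀ p.
  −(0.319)·log₁₀(0.319) = 0.1583
  −(0.067)·log₁₀(0.067) = 0.0787
  −(0.142)·log₁₀(0.142) = 0.1204
  −(0.340)·log₁₀(0.340) = 0.1593
  −(0.132)·log₁₀(0.132) = 0.1161
Sum: 0.1583 + 0.0787 + 0.1204 + 0.1593 + 0.1161 = 0.633 dits.

0.633 dits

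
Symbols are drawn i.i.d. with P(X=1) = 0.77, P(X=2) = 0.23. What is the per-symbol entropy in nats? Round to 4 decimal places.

0.5393 nats

H(X) = −Σ p·ln p.
  −(0.77)·ln(0.77) = 0.20125
  −(0.23)·ln(0.23) = 0.33803
Sum: 0.20125 + 0.33803 = 0.5393 nats.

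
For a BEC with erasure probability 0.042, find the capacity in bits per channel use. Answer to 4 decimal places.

0.9580 bits

Binary erasure channel: capacity C = 1 − ε.
C = 1 − 0.042 = 0.9580 bits per channel use.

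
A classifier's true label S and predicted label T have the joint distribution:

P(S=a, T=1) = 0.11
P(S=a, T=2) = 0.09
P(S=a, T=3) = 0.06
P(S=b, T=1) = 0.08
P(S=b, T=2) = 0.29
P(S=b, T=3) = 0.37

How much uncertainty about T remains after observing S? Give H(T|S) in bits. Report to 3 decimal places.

1.420 bits

Marginals: p(S) = (0.2600, 0.7400), p(T) = (0.1900, 0.3800, 0.4300).
H(T|S) = Σ p(S) · H(T|S=·).
  S=a: p=0.2600, H(T|S=a) = 1.5430
  S=b: p=0.7400, H(T|S=b) = 1.3766
Weighted sum = 1.420 bits.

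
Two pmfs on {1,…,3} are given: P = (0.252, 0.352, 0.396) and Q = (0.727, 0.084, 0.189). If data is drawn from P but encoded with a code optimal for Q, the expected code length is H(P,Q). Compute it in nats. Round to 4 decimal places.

1.6120 nats

H(P,Q) = −Σ p·ln q.
  −0.252·ln(0.727) = 0.08034
  −0.352·ln(0.084) = 0.87188
  −0.396·ln(0.189) = 0.65974
H(P,Q) = 1.6120 nats.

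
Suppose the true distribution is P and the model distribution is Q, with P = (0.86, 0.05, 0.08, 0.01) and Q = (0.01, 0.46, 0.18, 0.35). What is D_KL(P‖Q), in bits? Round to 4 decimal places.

D(P‖Q) = Σ p·log₂(p/q).
  0.86·log₂(0.86/0.01) = 5.52659
  0.05·log₂(0.05/0.46) = -0.16008
  0.08·log₂(0.08/0.18) = -0.09359
  0.01·log₂(0.01/0.35) = -0.05129
D(P‖Q) = 5.2216 bits.

5.2216 bits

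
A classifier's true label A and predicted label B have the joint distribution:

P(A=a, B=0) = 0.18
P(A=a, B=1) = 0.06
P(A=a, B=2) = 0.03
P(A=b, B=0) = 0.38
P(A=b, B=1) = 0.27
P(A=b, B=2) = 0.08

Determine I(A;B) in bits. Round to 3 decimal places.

0.015 bits

Marginals: p(A) = (0.2700, 0.7300), p(B) = (0.5600, 0.3300, 0.1100).
I(A;B) = Σ p(x,y)·log₂[p(x,y)/(p(x)p(y))].
  (a,0): 0.18·log₂(1.1905) = 0.0453
  (a,1): 0.06·log₂(0.6734) = -0.0342
  (a,2): 0.03·log₂(1.0101) = 0.0004
  (b,0): 0.38·log₂(0.9295) = -0.0401
  (b,1): 0.27·log₂(1.1208) = 0.0444
  (b,2): 0.08·log₂(0.9963) = -0.0004
Sum = 0.015 bits.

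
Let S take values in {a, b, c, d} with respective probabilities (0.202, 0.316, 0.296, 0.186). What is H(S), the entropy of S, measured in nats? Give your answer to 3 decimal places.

1.360 nats

H(S) = −Σ p·ln p.
  −(0.202)·ln(0.202) = 0.3231
  −(0.316)·ln(0.316) = 0.3640
  −(0.296)·ln(0.296) = 0.3603
  −(0.186)·ln(0.186) = 0.3129
Sum: 0.3231 + 0.3640 + 0.3603 + 0.3129 = 1.360 nats.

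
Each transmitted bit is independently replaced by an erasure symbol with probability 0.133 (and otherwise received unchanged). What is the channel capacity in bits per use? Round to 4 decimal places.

Binary erasure channel: capacity C = 1 − ε.
C = 1 − 0.133 = 0.8670 bits per channel use.

0.8670 bits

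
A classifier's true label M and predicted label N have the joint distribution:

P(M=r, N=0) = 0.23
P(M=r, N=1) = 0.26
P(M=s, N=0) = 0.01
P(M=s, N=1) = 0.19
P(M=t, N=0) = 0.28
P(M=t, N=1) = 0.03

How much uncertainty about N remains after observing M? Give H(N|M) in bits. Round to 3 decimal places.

Chain rule: H(N|M) = H(M,N) − H(M).
Marginals: p(M) = (0.4900, 0.2000, 0.3100), p(N) = (0.5200, 0.4800).
H(M,N) = 2.1806 bits; H(M) = 1.4925 bits.
H(N|M) = 2.1806 − 1.4925 = 0.688 bits.

0.688 bits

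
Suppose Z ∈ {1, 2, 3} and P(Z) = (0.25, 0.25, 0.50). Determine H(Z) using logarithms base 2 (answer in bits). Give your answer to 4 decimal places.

H(Z) = −Σ p·log₂ p.
  −(0.25)·log₂(0.25) = 0.50000
  −(0.25)·log₂(0.25) = 0.50000
  −(0.50)·log₂(0.50) = 0.50000
Sum: 0.50000 + 0.50000 + 0.50000 = 1.5000 bits.

1.5000 bits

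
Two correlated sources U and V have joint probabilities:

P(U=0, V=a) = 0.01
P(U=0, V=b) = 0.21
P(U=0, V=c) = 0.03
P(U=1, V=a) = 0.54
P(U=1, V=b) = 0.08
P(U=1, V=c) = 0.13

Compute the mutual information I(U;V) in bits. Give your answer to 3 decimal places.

0.381 bits

Marginals: p(U) = (0.2500, 0.7500), p(V) = (0.5500, 0.2900, 0.1600).
I(U;V) = Σ p(x,y)·log₂[p(x,y)/(p(x)p(y))].
  (0,a): 0.01·log₂(0.0727) = -0.0378
  (0,b): 0.21·log₂(2.8966) = 0.3222
  (0,c): 0.03·log₂(0.7500) = -0.0125
  (1,a): 0.54·log₂(1.3091) = 0.2098
  (1,b): 0.08·log₂(0.3678) = -0.1154
  (1,c): 0.13·log₂(1.0833) = 0.0150
Sum = 0.381 bits.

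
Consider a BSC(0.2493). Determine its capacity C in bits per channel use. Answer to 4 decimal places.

Binary symmetric channel: C = 1 − h₂(ε) where h₂ is the binary entropy function.
h₂(0.2493) = −0.2493·log₂0.2493 − 0.7507·log₂0.7507 = 0.8102.
C = 1 − 0.8102 = 0.1898 bits per channel use.

0.1898 bits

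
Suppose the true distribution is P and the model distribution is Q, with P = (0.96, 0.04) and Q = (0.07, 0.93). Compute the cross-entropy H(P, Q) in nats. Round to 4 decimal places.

H(P,Q) = −Σ p·ln q.
  −0.96·ln(0.07) = 2.55289
  −0.04·ln(0.93) = 0.00290
H(P,Q) = 2.5558 nats.

2.5558 nats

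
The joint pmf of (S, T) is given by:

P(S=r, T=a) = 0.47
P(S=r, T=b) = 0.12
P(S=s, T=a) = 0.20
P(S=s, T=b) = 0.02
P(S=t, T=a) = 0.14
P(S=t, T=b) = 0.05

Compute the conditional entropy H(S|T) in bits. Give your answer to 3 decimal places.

1.368 bits

Chain rule: H(S|T) = H(S,T) − H(T).
Marginals: p(S) = (0.5900, 0.2200, 0.1900), p(T) = (0.8100, 0.1900).
H(S,T) = 2.0695 bits; H(T) = 0.7015 bits.
H(S|T) = 2.0695 − 0.7015 = 1.368 bits.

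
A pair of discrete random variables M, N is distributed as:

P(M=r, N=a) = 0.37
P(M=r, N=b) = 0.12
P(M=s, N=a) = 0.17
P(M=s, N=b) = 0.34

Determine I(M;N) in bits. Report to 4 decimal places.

Marginals: p(M) = (0.4900, 0.5100), p(N) = (0.5400, 0.4600).
I(M;N) = H(M) + H(N) − H(M,N).
H(M) = 0.9997, H(N) = 0.9954, H(M,N) = 1.8616.
I(M;N) = 0.9997 + 0.9954 − 1.8616 = 0.1335 bits.

0.1335 bits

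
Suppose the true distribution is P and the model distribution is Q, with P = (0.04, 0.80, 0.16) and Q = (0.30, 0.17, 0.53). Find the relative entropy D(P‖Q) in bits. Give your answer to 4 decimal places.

D(P‖Q) = Σ p·log₂(p/q).
  0.04·log₂(0.04/0.30) = -0.11628
  0.80·log₂(0.80/0.17) = 1.78757
  0.16·log₂(0.16/0.53) = -0.27647
D(P‖Q) = 1.3948 bits.

1.3948 bits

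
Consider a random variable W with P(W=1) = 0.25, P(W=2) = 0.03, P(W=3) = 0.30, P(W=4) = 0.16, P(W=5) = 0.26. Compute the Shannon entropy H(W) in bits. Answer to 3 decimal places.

H(W) = −Σ p·log₂ p.
  −(0.25)·log₂(0.25) = 0.5000
  −(0.03)·log₂(0.03) = 0.1518
  −(0.30)·log₂(0.30) = 0.5211
  −(0.16)·log₂(0.16) = 0.4230
  −(0.26)·log₂(0.26) = 0.5053
Sum: 0.5000 + 0.1518 + 0.5211 + 0.4230 + 0.5053 = 2.101 bits.

2.101 bits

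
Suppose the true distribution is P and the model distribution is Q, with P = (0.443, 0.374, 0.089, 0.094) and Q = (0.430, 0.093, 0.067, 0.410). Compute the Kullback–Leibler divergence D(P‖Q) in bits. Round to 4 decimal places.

0.6066 bits

D(P‖Q) = Σ p·log₂(p/q).
  0.443·log₂(0.443/0.430) = 0.01904
  0.374·log₂(0.374/0.093) = 0.75089
  0.089·log₂(0.089/0.067) = 0.03646
  0.094·log₂(0.094/0.410) = -0.19974
D(P‖Q) = 0.6066 bits.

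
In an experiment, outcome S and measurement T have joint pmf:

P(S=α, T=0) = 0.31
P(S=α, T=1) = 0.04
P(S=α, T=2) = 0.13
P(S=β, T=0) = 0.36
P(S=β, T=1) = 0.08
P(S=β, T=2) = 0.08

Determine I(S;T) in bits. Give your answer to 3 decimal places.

0.020 bits

Marginals: p(S) = (0.4800, 0.5200), p(T) = (0.6700, 0.1200, 0.2100).
I(S;T) = Σ p(x,y)·log₂[p(x,y)/(p(x)p(y))].
  (α,0): 0.31·log₂(0.9639) = -0.0164
  (α,1): 0.04·log₂(0.6944) = -0.0210
  (α,2): 0.13·log₂(1.2897) = 0.0477
  (β,0): 0.36·log₂(1.0333) = 0.0170
  (β,1): 0.08·log₂(1.2821) = 0.0287
  (β,2): 0.08·log₂(0.7326) = -0.0359
Sum = 0.020 bits.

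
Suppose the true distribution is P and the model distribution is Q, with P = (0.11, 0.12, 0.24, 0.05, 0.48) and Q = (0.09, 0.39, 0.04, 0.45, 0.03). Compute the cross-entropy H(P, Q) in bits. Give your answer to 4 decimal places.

4.1455 bits

H(P,Q) = −Σ p·log₂ q.
  −0.11·log₂(0.09) = 0.38213
  −0.12·log₂(0.39) = 0.16301
  −0.24·log₂(0.04) = 1.11453
  −0.05·log₂(0.45) = 0.05760
  −0.48·log₂(0.03) = 2.42827
H(P,Q) = 4.1455 bits.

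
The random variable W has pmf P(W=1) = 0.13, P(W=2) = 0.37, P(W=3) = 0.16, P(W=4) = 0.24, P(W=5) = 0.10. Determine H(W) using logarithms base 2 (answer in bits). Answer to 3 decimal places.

H(W) = −Σ p·log₂ p.
  −(0.13)·log₂(0.13) = 0.3826
  −(0.37)·log₂(0.37) = 0.5307
  −(0.16)·log₂(0.16) = 0.4230
  −(0.24)·log₂(0.24) = 0.4941
  −(0.10)·log₂(0.10) = 0.3322
Sum: 0.3826 + 0.5307 + 0.4230 + 0.4941 + 0.3322 = 2.163 bits.

2.163 bits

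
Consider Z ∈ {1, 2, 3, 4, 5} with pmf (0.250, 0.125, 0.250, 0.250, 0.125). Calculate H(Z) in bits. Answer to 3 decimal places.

H(Z) = −Σ p·log₂ p.
  −(0.250)·log₂(0.250) = 0.5000
  −(0.125)·log₂(0.125) = 0.3750
  −(0.250)·log₂(0.250) = 0.5000
  −(0.250)·log₂(0.250) = 0.5000
  −(0.125)·log₂(0.125) = 0.3750
Sum: 0.5000 + 0.3750 + 0.5000 + 0.5000 + 0.3750 = 2.250 bits.

2.250 bits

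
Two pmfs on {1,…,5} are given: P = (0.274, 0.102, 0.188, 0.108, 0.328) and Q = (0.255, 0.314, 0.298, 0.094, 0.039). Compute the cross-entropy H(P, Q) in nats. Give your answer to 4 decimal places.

2.0396 nats

H(P,Q) = −Σ p·ln q.
  −0.274·ln(0.255) = 0.37442
  −0.102·ln(0.314) = 0.11815
  −0.188·ln(0.298) = 0.22760
  −0.108·ln(0.094) = 0.25536
  −0.328·ln(0.039) = 1.06410
H(P,Q) = 2.0396 nats.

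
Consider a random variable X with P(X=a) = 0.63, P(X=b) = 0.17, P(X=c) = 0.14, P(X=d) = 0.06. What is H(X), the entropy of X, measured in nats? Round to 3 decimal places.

H(X) = −Σ p·ln p.
  −(0.63)·ln(0.63) = 0.2911
  −(0.17)·ln(0.17) = 0.3012
  −(0.14)·ln(0.14) = 0.2753
  −(0.06)·ln(0.06) = 0.1688
Sum: 0.2911 + 0.3012 + 0.2753 + 0.1688 = 1.036 nats.

1.036 nats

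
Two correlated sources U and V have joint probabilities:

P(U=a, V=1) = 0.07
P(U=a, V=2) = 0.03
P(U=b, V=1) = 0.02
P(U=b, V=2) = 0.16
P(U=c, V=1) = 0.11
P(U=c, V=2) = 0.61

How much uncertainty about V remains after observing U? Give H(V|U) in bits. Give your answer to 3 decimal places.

Chain rule: H(V|U) = H(U,V) − H(U).
Marginals: p(U) = (0.1000, 0.1800, 0.7200), p(V) = (0.2000, 0.8000).
H(U,V) = 1.7415 bits; H(U) = 1.1187 bits.
H(V|U) = 1.7415 − 1.1187 = 0.623 bits.

0.623 bits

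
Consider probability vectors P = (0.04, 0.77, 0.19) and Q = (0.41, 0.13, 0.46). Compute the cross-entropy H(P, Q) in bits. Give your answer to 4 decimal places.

2.5307 bits

H(P,Q) = −Σ p·log₂ q.
  −0.04·log₂(0.41) = 0.05145
  −0.77·log₂(0.13) = 2.26643
  −0.19·log₂(0.46) = 0.21286
H(P,Q) = 2.5307 bits.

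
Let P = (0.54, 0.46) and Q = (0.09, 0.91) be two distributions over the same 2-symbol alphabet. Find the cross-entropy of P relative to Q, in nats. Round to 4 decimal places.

H(P,Q) = −Σ p·ln q.
  −0.54·ln(0.09) = 1.30029
  −0.46·ln(0.91) = 0.04338
H(P,Q) = 1.3437 nats.

1.3437 nats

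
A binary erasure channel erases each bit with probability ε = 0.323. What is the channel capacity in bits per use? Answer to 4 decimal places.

0.6770 bits

Binary erasure channel: capacity C = 1 − ε.
C = 1 − 0.323 = 0.6770 bits per channel use.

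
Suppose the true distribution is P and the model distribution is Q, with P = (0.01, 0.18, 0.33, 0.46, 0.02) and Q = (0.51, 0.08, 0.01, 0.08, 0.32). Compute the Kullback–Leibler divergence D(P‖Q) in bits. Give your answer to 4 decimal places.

D(P‖Q) = Σ p·log₂(p/q).
  0.01·log₂(0.01/0.51) = -0.05672
  0.18·log₂(0.18/0.08) = 0.21059
  0.33·log₂(0.33/0.01) = 1.66465
  0.46·log₂(0.46/0.08) = 1.16084
  0.02·log₂(0.02/0.32) = -0.08000
D(P‖Q) = 2.8994 bits.

2.8994 bits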